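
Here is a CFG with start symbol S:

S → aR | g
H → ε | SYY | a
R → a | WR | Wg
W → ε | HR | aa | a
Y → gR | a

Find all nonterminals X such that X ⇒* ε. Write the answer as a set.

{H, W}

Directly nullable (have an ε-rule): {H, W}.
Not nullable: R, S, Y — each has a terminal in every rule's right-hand side or depends on a non-nullable symbol.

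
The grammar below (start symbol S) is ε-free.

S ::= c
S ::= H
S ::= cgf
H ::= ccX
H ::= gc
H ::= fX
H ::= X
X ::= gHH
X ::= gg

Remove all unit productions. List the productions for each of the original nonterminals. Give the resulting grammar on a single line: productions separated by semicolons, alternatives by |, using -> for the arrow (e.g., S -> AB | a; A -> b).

Unit productions: H->X, S->H.
Unit pairs (A ⇒* B via units): (H,X), (S,H), (S,X).
S: inherits non-unit rules of {H, S, X} → c | ccX | cgf | fX | gHH | gc | gg.
H: inherits non-unit rules of {H, X} → ccX | fX | gHH | gc | gg.
X: inherits non-unit rules of {X} → gHH | gg.

S -> c | fX | gc | gg | ccX | cgf | gHH; H -> fX | gc | gg | ccX | gHH; X -> gg | gHH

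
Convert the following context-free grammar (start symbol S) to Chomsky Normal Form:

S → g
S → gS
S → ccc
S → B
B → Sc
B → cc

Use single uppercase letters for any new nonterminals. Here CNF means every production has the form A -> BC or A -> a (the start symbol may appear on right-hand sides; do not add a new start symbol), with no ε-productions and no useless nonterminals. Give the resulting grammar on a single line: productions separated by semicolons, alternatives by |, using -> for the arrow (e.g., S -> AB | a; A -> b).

S -> g | AA | AD | CS | SA; A -> c; C -> g; D -> AA

No ε-productions.
After unit-elimination: S -> g | Sc | cc | gS | ccc; B -> Sc | cc.
TERM: introduce A -> c, C -> g and substitute in every rule of length ≥2.
BIN: S -> AAA becomes S -> AD, D -> AA.
Drop unreachable/unproductive: B.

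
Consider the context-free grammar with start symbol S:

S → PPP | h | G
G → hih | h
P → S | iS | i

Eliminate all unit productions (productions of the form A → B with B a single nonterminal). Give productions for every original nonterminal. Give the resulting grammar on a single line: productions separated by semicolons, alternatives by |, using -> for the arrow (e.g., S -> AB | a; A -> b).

S -> h | PPP | hih; G -> h | hih; P -> h | i | iS | PPP | hih

Unit productions: P->S, S->G.
Unit pairs (A ⇒* B via units): (P,G), (P,S), (S,G).
S: inherits non-unit rules of {G, S} → PPP | h | hih.
G: inherits non-unit rules of {G} → h | hih.
P: inherits non-unit rules of {G, P, S} → PPP | h | hih | i | iS.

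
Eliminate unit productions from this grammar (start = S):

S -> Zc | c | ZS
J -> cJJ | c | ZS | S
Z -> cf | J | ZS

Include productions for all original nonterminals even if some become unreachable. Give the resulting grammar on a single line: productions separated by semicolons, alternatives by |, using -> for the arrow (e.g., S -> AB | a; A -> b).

S -> c | ZS | Zc; J -> c | ZS | Zc | cJJ; Z -> c | ZS | Zc | cf | cJJ

Unit productions: J->S, Z->J.
Unit pairs (A ⇒* B via units): (J,S), (Z,J), (Z,S).
S: inherits non-unit rules of {S} → ZS | Zc | c.
J: inherits non-unit rules of {J, S} → ZS | Zc | c | cJJ.
Z: inherits non-unit rules of {J, S, Z} → ZS | Zc | c | cJJ | cf.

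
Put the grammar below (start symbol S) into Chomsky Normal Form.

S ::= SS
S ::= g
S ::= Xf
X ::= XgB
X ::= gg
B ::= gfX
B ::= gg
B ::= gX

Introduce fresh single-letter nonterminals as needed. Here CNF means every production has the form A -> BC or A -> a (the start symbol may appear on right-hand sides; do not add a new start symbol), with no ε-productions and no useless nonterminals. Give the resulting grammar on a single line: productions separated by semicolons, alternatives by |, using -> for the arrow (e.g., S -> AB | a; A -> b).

S -> g | SS | XC; A -> g; B -> AA | AD | AX; C -> f; D -> CX; E -> AB; X -> AA | XE

No ε-productions.
No unit productions to eliminate.
TERM: introduce C -> f, A -> g and substitute in every rule of length ≥2.
BIN: B -> ACX becomes B -> AD, D -> CX; X -> XAB becomes X -> XE, E -> AB.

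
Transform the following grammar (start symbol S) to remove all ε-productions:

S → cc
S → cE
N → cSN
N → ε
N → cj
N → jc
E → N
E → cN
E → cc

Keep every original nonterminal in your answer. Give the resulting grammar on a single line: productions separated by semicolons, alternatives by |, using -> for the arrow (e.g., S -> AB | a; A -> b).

S -> c | cE | cc; E -> N | c | cN | cc; N -> cS | cj | jc | cSN

Nullable set: {E, N}.
S -> cE: E nullable, giving c | cE.
E -> N: N nullable, giving N.
E -> cN: N nullable, giving c | cN.
Drop N -> ε.
N -> cSN: N nullable, giving cS | cSN.
Unchanged (no nullable symbols): S -> cc; E -> cc; N -> cj; N -> jc.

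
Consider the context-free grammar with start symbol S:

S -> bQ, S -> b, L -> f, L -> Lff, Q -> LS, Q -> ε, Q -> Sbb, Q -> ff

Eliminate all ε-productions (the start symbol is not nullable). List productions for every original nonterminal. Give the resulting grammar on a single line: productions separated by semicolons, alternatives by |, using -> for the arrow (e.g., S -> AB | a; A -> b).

Nullable set: {Q}.
S -> bQ: Q nullable, giving b | bQ.
Drop Q -> ε.
Unchanged (no nullable symbols): S -> b; L -> Lff; L -> f; Q -> LS; Q -> Sbb; Q -> ff.

S -> b | bQ; L -> f | Lff; Q -> LS | ff | Sbb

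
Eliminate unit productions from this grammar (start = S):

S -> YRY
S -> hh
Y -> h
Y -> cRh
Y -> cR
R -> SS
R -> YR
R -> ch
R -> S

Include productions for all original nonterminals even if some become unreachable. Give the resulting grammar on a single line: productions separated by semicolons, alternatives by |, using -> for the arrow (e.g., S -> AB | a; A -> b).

Unit productions: R->S.
Unit pairs (A ⇒* B via units): (R,S).
S: inherits non-unit rules of {S} → YRY | hh.
R: inherits non-unit rules of {R, S} → SS | YR | YRY | ch | hh.
Y: inherits non-unit rules of {Y} → cR | cRh | h.

S -> hh | YRY; R -> SS | YR | ch | hh | YRY; Y -> h | cR | cRh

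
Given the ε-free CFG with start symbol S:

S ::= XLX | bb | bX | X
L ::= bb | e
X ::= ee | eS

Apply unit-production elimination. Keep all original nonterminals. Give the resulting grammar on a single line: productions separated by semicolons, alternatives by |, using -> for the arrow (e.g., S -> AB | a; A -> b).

S -> bX | bb | eS | ee | XLX; L -> e | bb; X -> eS | ee

Unit productions: S->X.
Unit pairs (A ⇒* B via units): (S,X).
S: inherits non-unit rules of {S, X} → XLX | bX | bb | eS | ee.
L: inherits non-unit rules of {L} → bb | e.
X: inherits non-unit rules of {X} → eS | ee.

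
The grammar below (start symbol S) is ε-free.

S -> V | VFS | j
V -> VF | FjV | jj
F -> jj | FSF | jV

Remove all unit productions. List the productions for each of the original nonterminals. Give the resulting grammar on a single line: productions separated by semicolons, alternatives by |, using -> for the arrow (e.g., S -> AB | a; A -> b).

S -> j | VF | jj | FjV | VFS; F -> jV | jj | FSF; V -> VF | jj | FjV

Unit productions: S->V.
Unit pairs (A ⇒* B via units): (S,V).
S: inherits non-unit rules of {S, V} → FjV | VF | VFS | j | jj.
F: inherits non-unit rules of {F} → FSF | jV | jj.
V: inherits non-unit rules of {V} → FjV | VF | jj.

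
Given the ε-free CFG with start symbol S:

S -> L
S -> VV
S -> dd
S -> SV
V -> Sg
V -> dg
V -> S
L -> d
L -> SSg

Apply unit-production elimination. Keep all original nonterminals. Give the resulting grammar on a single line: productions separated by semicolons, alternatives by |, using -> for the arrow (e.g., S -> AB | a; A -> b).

S -> d | SV | VV | dd | SSg; L -> d | SSg; V -> d | SV | Sg | VV | dd | dg | SSg

Unit productions: S->L, V->S.
Unit pairs (A ⇒* B via units): (S,L), (V,L), (V,S).
S: inherits non-unit rules of {L, S} → SSg | SV | VV | d | dd.
L: inherits non-unit rules of {L} → SSg | d.
V: inherits non-unit rules of {L, S, V} → SSg | SV | Sg | VV | d | dd | dg.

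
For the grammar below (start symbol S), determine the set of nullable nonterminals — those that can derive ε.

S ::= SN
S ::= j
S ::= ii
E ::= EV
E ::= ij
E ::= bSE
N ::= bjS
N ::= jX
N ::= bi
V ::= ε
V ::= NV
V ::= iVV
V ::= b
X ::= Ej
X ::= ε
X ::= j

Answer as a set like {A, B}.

{V, X}

Directly nullable (have an ε-rule): {V, X}.
Not nullable: E, N, S — each has a terminal in every rule's right-hand side or depends on a non-nullable symbol.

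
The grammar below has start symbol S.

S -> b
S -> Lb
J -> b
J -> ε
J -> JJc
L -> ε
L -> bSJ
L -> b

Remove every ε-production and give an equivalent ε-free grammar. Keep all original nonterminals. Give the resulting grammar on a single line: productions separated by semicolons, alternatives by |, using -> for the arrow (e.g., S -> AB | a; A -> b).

Nullable set: {J, L}.
S -> Lb: L nullable, giving Lb | b.
Drop J -> ε.
J -> JJc: J, J nullable, giving JJc | Jc | c.
Drop L -> ε.
L -> bSJ: J nullable, giving bS | bSJ.
Unchanged (no nullable symbols): S -> b; J -> b; L -> b.

S -> b | Lb; J -> b | c | Jc | JJc; L -> b | bS | bSJ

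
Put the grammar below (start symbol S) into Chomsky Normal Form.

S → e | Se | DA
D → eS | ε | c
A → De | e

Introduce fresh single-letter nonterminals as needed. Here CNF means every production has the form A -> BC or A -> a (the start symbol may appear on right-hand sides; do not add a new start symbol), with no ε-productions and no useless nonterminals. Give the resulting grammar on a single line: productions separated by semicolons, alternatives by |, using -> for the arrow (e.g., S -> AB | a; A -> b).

Nullable: {D}; after ε-elimination: S -> A | e | DA | Se; A -> e | De; D -> c | eS.
After unit-elimination: S -> e | DA | De | Se; A -> e | De; D -> c | eS.
TERM: introduce B -> e and substitute in every rule of length ≥2.

S -> e | DA | DB | SB; A -> e | DB; B -> e; D -> c | BS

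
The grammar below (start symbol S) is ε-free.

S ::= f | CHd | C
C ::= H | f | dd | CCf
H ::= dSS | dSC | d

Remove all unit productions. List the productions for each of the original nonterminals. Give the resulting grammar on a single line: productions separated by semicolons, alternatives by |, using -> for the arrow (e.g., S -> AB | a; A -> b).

Unit productions: C->H, S->C.
Unit pairs (A ⇒* B via units): (C,H), (S,C), (S,H).
S: inherits non-unit rules of {C, H, S} → CCf | CHd | d | dSC | dSS | dd | f.
C: inherits non-unit rules of {C, H} → CCf | d | dSC | dSS | dd | f.
H: inherits non-unit rules of {H} → d | dSC | dSS.

S -> d | f | dd | CCf | CHd | dSC | dSS; C -> d | f | dd | CCf | dSC | dSS; H -> d | dSC | dSS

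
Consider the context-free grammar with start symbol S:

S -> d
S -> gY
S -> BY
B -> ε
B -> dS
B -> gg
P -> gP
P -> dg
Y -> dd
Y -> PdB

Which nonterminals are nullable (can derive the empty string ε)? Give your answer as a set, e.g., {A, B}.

Directly nullable (have an ε-rule): {B}.
Not nullable: P, S, Y — each has a terminal in every rule's right-hand side or depends on a non-nullable symbol.

{B}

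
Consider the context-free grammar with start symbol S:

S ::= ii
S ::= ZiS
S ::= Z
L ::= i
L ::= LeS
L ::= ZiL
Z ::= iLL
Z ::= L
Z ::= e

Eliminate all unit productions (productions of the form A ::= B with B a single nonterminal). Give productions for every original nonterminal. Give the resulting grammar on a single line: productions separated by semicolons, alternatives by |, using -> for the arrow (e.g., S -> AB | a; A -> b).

S -> e | i | ii | LeS | ZiL | ZiS | iLL; L -> i | LeS | ZiL; Z -> e | i | LeS | ZiL | iLL

Unit productions: S->Z, Z->L.
Unit pairs (A ⇒* B via units): (S,L), (S,Z), (Z,L).
S: inherits non-unit rules of {L, S, Z} → LeS | ZiL | ZiS | e | i | iLL | ii.
L: inherits non-unit rules of {L} → LeS | ZiL | i.
Z: inherits non-unit rules of {L, Z} → LeS | ZiL | e | i | iLL.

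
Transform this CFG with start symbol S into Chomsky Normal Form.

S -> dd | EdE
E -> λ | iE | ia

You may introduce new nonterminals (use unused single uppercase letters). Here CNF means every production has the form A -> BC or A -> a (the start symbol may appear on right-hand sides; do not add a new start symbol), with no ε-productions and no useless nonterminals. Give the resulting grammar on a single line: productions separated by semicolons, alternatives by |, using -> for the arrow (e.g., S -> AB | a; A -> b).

S -> d | CC | CE | EC | ED; A -> i; B -> a; C -> d; D -> CE; E -> i | AB | AE

Nullable: {E}; after ε-elimination: S -> d | Ed | dE | dd | EdE; E -> i | iE | ia.
No unit productions to eliminate.
TERM: introduce B -> a, C -> d, A -> i and substitute in every rule of length ≥2.
BIN: S -> ECE becomes S -> ED, D -> CE.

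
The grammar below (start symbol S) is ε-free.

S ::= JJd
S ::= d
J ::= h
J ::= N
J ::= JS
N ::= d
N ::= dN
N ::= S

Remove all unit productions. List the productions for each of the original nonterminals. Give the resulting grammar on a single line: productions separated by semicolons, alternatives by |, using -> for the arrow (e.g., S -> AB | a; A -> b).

S -> d | JJd; J -> d | h | JS | dN | JJd; N -> d | dN | JJd

Unit productions: J->N, N->S.
Unit pairs (A ⇒* B via units): (J,N), (J,S), (N,S).
S: inherits non-unit rules of {S} → JJd | d.
J: inherits non-unit rules of {J, N, S} → JJd | JS | d | dN | h.
N: inherits non-unit rules of {N, S} → JJd | d | dN.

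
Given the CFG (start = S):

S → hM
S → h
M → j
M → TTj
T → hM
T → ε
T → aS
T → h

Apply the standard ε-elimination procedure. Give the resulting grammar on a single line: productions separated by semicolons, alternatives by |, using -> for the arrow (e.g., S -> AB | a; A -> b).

Nullable set: {T}.
M -> TTj: T, T nullable, giving TTj | Tj | j.
Drop T -> ε.
Unchanged (no nullable symbols): S -> h; S -> hM; M -> j; T -> aS; T -> h; T -> hM.

S -> h | hM; M -> j | Tj | TTj; T -> h | aS | hM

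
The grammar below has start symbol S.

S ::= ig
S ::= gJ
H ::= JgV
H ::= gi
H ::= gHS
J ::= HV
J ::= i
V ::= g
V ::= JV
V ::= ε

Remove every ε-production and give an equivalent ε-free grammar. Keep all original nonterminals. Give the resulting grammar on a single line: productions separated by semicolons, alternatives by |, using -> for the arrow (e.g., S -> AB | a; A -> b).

Nullable set: {V}.
H -> JgV: V nullable, giving Jg | JgV.
J -> HV: V nullable, giving H | HV.
Drop V -> ε.
V -> JV: V nullable, giving J | JV.
Unchanged (no nullable symbols): S -> gJ; S -> ig; H -> gHS; H -> gi; J -> i; V -> g.

S -> gJ | ig; H -> Jg | gi | JgV | gHS; J -> H | i | HV; V -> J | g | JV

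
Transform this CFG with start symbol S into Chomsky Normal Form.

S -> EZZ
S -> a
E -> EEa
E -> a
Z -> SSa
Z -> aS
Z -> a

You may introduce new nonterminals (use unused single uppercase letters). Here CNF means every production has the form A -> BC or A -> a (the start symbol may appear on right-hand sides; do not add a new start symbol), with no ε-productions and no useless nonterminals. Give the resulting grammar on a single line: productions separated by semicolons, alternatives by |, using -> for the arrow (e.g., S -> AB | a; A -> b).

S -> a | EC; A -> a; B -> EA; C -> ZZ; D -> SA; E -> a | EB; Z -> a | AS | SD

No ε-productions.
No unit productions to eliminate.
TERM: introduce A -> a and substitute in every rule of length ≥2.
BIN: E -> EEA becomes E -> EB, B -> EA; S -> EZZ becomes S -> EC, C -> ZZ; Z -> SSA becomes Z -> SD, D -> SA.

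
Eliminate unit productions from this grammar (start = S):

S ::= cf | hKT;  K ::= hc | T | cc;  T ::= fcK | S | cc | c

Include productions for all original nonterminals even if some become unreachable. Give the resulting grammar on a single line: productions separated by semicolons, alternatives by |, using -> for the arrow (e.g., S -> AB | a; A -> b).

S -> cf | hKT; K -> c | cc | cf | hc | fcK | hKT; T -> c | cc | cf | fcK | hKT

Unit productions: K->T, T->S.
Unit pairs (A ⇒* B via units): (K,S), (K,T), (T,S).
S: inherits non-unit rules of {S} → cf | hKT.
K: inherits non-unit rules of {K, S, T} → c | cc | cf | fcK | hKT | hc.
T: inherits non-unit rules of {S, T} → c | cc | cf | fcK | hKT.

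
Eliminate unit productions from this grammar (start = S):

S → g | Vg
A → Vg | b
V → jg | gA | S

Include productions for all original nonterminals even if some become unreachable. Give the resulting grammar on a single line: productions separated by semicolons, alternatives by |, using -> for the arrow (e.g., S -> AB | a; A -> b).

Unit productions: V->S.
Unit pairs (A ⇒* B via units): (V,S).
S: inherits non-unit rules of {S} → Vg | g.
A: inherits non-unit rules of {A} → Vg | b.
V: inherits non-unit rules of {S, V} → Vg | g | gA | jg.

S -> g | Vg; A -> b | Vg; V -> g | Vg | gA | jg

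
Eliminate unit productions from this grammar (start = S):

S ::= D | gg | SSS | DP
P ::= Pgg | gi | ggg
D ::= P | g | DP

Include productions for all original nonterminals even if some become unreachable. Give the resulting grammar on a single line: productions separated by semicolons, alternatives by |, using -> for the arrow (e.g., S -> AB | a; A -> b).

Unit productions: D->P, S->D.
Unit pairs (A ⇒* B via units): (D,P), (S,D), (S,P).
S: inherits non-unit rules of {D, P, S} → DP | Pgg | SSS | g | gg | ggg | gi.
D: inherits non-unit rules of {D, P} → DP | Pgg | g | ggg | gi.
P: inherits non-unit rules of {P} → Pgg | ggg | gi.

S -> g | DP | gg | gi | Pgg | SSS | ggg; D -> g | DP | gi | Pgg | ggg; P -> gi | Pgg | ggg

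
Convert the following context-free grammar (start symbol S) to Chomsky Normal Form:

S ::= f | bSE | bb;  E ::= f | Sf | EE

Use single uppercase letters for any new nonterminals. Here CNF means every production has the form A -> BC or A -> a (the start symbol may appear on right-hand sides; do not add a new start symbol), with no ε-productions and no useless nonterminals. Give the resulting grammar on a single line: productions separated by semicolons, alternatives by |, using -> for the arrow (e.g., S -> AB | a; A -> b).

No ε-productions.
No unit productions to eliminate.
TERM: introduce B -> b, A -> f and substitute in every rule of length ≥2.
BIN: S -> BSE becomes S -> BC, C -> SE.

S -> f | BB | BC; A -> f; B -> b; C -> SE; E -> f | EE | SA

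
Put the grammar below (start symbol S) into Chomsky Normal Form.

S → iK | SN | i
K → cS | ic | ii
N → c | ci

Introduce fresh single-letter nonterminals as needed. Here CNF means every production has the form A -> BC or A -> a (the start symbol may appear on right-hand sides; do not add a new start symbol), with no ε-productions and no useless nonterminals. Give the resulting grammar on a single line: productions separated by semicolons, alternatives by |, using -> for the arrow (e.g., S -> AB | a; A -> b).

No ε-productions.
No unit productions to eliminate.
TERM: introduce A -> c, B -> i and substitute in every rule of length ≥2.

S -> i | BK | SN; A -> c; B -> i; K -> AS | BA | BB; N -> c | AB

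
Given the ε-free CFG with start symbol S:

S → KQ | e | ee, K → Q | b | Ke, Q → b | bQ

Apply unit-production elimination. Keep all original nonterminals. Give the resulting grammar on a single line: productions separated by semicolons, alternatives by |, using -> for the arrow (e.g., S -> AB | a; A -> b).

S -> e | KQ | ee; K -> b | Ke | bQ; Q -> b | bQ

Unit productions: K->Q.
Unit pairs (A ⇒* B via units): (K,Q).
S: inherits non-unit rules of {S} → KQ | e | ee.
K: inherits non-unit rules of {K, Q} → Ke | b | bQ.
Q: inherits non-unit rules of {Q} → b | bQ.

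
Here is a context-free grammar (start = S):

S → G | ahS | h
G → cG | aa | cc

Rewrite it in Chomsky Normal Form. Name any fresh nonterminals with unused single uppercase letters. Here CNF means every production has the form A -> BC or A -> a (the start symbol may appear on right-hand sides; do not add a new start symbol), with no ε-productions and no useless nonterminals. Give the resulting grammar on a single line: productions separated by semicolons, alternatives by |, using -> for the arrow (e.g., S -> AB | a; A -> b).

No ε-productions.
After unit-elimination: S -> h | aa | cG | cc | ahS; G -> aa | cG | cc.
TERM: introduce A -> a, B -> c, C -> h and substitute in every rule of length ≥2.
BIN: S -> ACS becomes S -> AD, D -> CS.

S -> h | AA | AD | BB | BG; A -> a; B -> c; C -> h; D -> CS; G -> AA | BB | BG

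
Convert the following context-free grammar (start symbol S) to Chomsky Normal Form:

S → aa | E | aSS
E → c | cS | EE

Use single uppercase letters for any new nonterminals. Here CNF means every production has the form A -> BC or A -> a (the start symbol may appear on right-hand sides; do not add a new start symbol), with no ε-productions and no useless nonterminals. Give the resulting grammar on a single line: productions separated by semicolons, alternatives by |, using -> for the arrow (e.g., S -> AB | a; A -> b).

S -> c | AS | BB | BC | EE; A -> c; B -> a; C -> SS; E -> c | AS | EE

No ε-productions.
After unit-elimination: S -> c | EE | aa | cS | aSS; E -> c | EE | cS.
TERM: introduce B -> a, A -> c and substitute in every rule of length ≥2.
BIN: S -> BSS becomes S -> BC, C -> SS.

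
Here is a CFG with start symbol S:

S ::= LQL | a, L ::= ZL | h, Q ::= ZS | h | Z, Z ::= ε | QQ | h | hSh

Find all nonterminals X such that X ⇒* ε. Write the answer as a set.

{Q, Z}

Directly nullable (have an ε-rule): {Z}.
Q is nullable via Q -> Z (every symbol on the right is already known nullable).
Not nullable: L, S — each has a terminal in every rule's right-hand side or depends on a non-nullable symbol.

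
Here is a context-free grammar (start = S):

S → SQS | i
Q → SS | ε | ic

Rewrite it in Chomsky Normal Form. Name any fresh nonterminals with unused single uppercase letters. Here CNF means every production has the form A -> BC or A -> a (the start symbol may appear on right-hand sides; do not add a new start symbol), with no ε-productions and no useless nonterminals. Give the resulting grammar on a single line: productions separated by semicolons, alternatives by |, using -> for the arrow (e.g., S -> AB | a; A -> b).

S -> i | SC | SS; A -> i; B -> c; C -> QS; Q -> AB | SS

Nullable: {Q}; after ε-elimination: S -> i | SS | SQS; Q -> SS | ic.
No unit productions to eliminate.
TERM: introduce B -> c, A -> i and substitute in every rule of length ≥2.
BIN: S -> SQS becomes S -> SC, C -> QS.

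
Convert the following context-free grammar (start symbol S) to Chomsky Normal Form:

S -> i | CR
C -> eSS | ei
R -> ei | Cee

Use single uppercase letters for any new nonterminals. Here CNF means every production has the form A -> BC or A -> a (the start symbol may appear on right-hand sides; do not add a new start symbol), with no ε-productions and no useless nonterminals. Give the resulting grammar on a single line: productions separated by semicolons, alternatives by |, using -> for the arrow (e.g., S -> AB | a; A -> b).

No ε-productions.
No unit productions to eliminate.
TERM: introduce A -> e, B -> i and substitute in every rule of length ≥2.
BIN: C -> ASS becomes C -> AD, D -> SS; R -> CAA becomes R -> CE, E -> AA.

S -> i | CR; A -> e; B -> i; C -> AB | AD; D -> SS; E -> AA; R -> AB | CE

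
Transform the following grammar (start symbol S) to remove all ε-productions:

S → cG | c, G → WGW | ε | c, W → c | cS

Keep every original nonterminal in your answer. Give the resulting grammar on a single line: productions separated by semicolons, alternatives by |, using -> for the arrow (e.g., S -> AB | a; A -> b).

S -> c | cG; G -> c | WW | WGW; W -> c | cS

Nullable set: {G}.
S -> cG: G nullable, giving c | cG.
Drop G -> ε.
G -> WGW: G nullable, giving WGW | WW.
Unchanged (no nullable symbols): S -> c; G -> c; W -> c; W -> cS.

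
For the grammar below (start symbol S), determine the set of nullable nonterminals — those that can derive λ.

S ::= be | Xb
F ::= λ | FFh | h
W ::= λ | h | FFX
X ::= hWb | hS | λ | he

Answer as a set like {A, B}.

{F, W, X}

Directly nullable (have an ε-rule): {F, W, X}.
Not nullable: S — each has a terminal in every rule's right-hand side or depends on a non-nullable symbol.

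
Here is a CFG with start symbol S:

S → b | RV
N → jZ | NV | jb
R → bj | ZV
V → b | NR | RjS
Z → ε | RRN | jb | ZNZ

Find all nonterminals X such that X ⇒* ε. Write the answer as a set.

Directly nullable (have an ε-rule): {Z}.
Not nullable: N, R, S, V — each has a terminal in every rule's right-hand side or depends on a non-nullable symbol.

{Z}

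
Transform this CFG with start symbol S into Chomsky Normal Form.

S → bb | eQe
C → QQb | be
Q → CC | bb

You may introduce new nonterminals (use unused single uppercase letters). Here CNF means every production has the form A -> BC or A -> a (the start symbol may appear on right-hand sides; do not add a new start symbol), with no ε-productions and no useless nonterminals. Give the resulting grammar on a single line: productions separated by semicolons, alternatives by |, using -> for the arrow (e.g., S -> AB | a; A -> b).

S -> AA | BE; A -> b; B -> e; C -> AB | QD; D -> QA; E -> QB; Q -> AA | CC

No ε-productions.
No unit productions to eliminate.
TERM: introduce A -> b, B -> e and substitute in every rule of length ≥2.
BIN: C -> QQA becomes C -> QD, D -> QA; S -> BQB becomes S -> BE, E -> QB.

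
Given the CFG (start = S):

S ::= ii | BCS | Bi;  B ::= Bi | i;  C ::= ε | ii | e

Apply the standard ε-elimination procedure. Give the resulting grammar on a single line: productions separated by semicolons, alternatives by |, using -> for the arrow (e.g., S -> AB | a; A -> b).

Nullable set: {C}.
S -> BCS: C nullable, giving BCS | BS.
Drop C -> ε.
Unchanged (no nullable symbols): S -> Bi; S -> ii; B -> Bi; B -> i; C -> e; C -> ii.

S -> BS | Bi | ii | BCS; B -> i | Bi; C -> e | ii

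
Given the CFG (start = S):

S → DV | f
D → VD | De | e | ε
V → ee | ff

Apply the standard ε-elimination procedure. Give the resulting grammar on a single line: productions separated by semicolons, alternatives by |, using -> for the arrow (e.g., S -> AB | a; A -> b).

Nullable set: {D}.
S -> DV: D nullable, giving DV | V.
Drop D -> ε.
D -> De: D nullable, giving De | e.
D -> VD: D nullable, giving V | VD.
Unchanged (no nullable symbols): S -> f; D -> e; V -> ee; V -> ff.

S -> V | f | DV; D -> V | e | De | VD; V -> ee | ff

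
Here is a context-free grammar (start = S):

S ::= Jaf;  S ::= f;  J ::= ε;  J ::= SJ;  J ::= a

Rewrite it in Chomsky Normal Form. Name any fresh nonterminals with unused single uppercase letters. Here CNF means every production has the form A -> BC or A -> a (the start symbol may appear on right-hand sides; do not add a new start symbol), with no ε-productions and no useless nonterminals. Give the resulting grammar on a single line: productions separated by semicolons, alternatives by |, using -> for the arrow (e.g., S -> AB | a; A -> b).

Nullable: {J}; after ε-elimination: S -> f | af | Jaf; J -> S | a | SJ.
After unit-elimination: S -> f | af | Jaf; J -> a | f | SJ | af | Jaf.
TERM: introduce A -> a, B -> f and substitute in every rule of length ≥2.
BIN: J -> JAB becomes J -> JC, C -> AB; S -> JAB becomes S -> JD, D -> AB.

S -> f | AB | JD; A -> a; B -> f; C -> AB; D -> AB; J -> a | f | AB | JC | SJ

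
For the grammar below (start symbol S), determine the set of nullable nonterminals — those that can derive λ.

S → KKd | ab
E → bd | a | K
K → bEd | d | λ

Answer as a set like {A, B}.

{E, K}

Directly nullable (have an ε-rule): {K}.
E is nullable via E -> K (every symbol on the right is already known nullable).
Not nullable: S — each has a terminal in every rule's right-hand side or depends on a non-nullable symbol.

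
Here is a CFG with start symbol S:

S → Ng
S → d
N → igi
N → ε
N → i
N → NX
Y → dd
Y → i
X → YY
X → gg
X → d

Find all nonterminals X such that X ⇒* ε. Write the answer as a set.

{N}

Directly nullable (have an ε-rule): {N}.
Not nullable: S, X, Y — each has a terminal in every rule's right-hand side or depends on a non-nullable symbol.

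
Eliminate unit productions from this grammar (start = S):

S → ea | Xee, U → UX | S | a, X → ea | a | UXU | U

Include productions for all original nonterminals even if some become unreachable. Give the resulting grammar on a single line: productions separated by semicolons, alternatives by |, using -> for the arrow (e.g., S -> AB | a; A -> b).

Unit productions: U->S, X->U.
Unit pairs (A ⇒* B via units): (U,S), (X,S), (X,U).
S: inherits non-unit rules of {S} → Xee | ea.
U: inherits non-unit rules of {S, U} → UX | Xee | a | ea.
X: inherits non-unit rules of {S, U, X} → UX | UXU | Xee | a | ea.

S -> ea | Xee; U -> a | UX | ea | Xee; X -> a | UX | ea | UXU | Xee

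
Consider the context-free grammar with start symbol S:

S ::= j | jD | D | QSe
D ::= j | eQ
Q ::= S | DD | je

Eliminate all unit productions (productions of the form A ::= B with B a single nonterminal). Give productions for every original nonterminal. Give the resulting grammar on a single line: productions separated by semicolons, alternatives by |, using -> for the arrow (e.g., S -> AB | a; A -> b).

Unit productions: Q->S, S->D.
Unit pairs (A ⇒* B via units): (Q,D), (Q,S), (S,D).
S: inherits non-unit rules of {D, S} → QSe | eQ | j | jD.
D: inherits non-unit rules of {D} → eQ | j.
Q: inherits non-unit rules of {D, Q, S} → DD | QSe | eQ | j | jD | je.

S -> j | eQ | jD | QSe; D -> j | eQ; Q -> j | DD | eQ | jD | je | QSe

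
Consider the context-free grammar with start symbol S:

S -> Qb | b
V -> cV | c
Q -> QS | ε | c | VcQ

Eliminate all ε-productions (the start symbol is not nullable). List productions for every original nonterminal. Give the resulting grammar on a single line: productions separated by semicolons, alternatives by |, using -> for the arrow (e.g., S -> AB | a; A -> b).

S -> b | Qb; Q -> S | c | QS | Vc | VcQ; V -> c | cV

Nullable set: {Q}.
S -> Qb: Q nullable, giving Qb | b.
Drop Q -> ε.
Q -> QS: Q nullable, giving QS | S.
Q -> VcQ: Q nullable, giving Vc | VcQ.
Unchanged (no nullable symbols): S -> b; Q -> c; V -> c; V -> cV.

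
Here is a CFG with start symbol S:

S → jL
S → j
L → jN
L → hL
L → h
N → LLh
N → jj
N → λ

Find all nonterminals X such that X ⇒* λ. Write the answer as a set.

Directly nullable (have an ε-rule): {N}.
Not nullable: L, S — each has a terminal in every rule's right-hand side or depends on a non-nullable symbol.

{N}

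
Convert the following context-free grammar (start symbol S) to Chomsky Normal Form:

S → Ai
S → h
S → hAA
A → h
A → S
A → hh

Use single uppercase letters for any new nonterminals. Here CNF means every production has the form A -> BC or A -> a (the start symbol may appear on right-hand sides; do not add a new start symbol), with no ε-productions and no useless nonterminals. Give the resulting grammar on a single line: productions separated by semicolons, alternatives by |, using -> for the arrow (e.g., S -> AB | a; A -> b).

S -> h | AB | CE; A -> h | AB | CC | CD; B -> i; C -> h; D -> AA; E -> AA

No ε-productions.
After unit-elimination: S -> h | Ai | hAA; A -> h | Ai | hh | hAA.
TERM: introduce C -> h, B -> i and substitute in every rule of length ≥2.
BIN: A -> CAA becomes A -> CD, D -> AA; S -> CAA becomes S -> CE, E -> AA.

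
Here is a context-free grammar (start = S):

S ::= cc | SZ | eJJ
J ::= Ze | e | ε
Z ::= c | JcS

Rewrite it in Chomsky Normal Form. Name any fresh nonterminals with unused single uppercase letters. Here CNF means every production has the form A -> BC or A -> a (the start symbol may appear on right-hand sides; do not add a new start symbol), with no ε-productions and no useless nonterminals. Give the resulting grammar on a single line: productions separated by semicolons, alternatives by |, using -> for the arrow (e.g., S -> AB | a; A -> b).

Nullable: {J}; after ε-elimination: S -> e | SZ | cc | eJ | eJJ; J -> e | Ze; Z -> c | cS | JcS.
No unit productions to eliminate.
TERM: introduce B -> c, A -> e and substitute in every rule of length ≥2.
BIN: S -> AJJ becomes S -> AC, C -> JJ; Z -> JBS becomes Z -> JD, D -> BS.

S -> e | AC | AJ | BB | SZ; A -> e; B -> c; C -> JJ; D -> BS; J -> e | ZA; Z -> c | BS | JD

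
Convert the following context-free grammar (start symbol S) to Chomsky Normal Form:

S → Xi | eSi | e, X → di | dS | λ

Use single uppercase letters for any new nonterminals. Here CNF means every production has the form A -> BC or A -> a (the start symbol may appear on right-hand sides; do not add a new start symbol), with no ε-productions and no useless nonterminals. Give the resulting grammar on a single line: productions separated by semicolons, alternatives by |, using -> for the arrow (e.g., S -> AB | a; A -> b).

Nullable: {X}; after ε-elimination: S -> e | i | Xi | eSi; X -> dS | di.
No unit productions to eliminate.
TERM: introduce C -> d, B -> e, A -> i and substitute in every rule of length ≥2.
BIN: S -> BSA becomes S -> BD, D -> SA.

S -> e | i | BD | XA; A -> i; B -> e; C -> d; D -> SA; X -> CA | CS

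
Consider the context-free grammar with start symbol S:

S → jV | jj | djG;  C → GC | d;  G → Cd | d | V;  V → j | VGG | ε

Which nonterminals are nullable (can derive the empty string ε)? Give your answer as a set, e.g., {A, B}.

{G, V}

Directly nullable (have an ε-rule): {V}.
G is nullable via G -> V (every symbol on the right is already known nullable).
Not nullable: C, S — each has a terminal in every rule's right-hand side or depends on a non-nullable symbol.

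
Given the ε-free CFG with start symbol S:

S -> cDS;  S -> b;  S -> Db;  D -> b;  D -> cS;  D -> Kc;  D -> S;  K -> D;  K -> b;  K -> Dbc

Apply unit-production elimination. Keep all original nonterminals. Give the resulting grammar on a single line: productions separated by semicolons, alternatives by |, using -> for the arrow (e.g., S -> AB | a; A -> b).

Unit productions: D->S, K->D.
Unit pairs (A ⇒* B via units): (D,S), (K,D), (K,S).
S: inherits non-unit rules of {S} → Db | b | cDS.
D: inherits non-unit rules of {D, S} → Db | Kc | b | cDS | cS.
K: inherits non-unit rules of {D, K, S} → Db | Dbc | Kc | b | cDS | cS.

S -> b | Db | cDS; D -> b | Db | Kc | cS | cDS; K -> b | Db | Kc | cS | Dbc | cDS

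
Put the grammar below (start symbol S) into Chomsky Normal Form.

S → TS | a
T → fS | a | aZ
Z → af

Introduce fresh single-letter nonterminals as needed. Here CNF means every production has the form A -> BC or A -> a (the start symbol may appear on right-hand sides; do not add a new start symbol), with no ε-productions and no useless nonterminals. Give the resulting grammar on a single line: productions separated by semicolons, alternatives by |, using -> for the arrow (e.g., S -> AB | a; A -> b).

S -> a | TS; A -> a; B -> f; T -> a | AZ | BS; Z -> AB

No ε-productions.
No unit productions to eliminate.
TERM: introduce A -> a, B -> f and substitute in every rule of length ≥2.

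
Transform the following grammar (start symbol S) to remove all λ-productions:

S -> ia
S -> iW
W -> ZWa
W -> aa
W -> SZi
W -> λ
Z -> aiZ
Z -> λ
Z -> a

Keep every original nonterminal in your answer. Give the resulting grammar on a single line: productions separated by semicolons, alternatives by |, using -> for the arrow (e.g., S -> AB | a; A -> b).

Nullable set: {W, Z}.
S -> iW: W nullable, giving i | iW.
Drop W -> λ.
W -> SZi: Z nullable, giving SZi | Si.
W -> ZWa: Z, W nullable, giving Wa | ZWa | Za | a.
Drop Z -> λ.
Z -> aiZ: Z nullable, giving ai | aiZ.
Unchanged (no nullable symbols): S -> ia; W -> aa; Z -> a.

S -> i | iW | ia; W -> a | Si | Wa | Za | aa | SZi | ZWa; Z -> a | ai | aiZ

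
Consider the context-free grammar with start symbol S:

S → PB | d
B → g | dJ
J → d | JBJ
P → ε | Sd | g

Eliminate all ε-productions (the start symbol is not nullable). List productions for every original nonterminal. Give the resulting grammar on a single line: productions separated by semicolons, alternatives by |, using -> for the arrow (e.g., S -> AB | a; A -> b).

Nullable set: {P}.
S -> PB: P nullable, giving B | PB.
Drop P -> ε.
Unchanged (no nullable symbols): S -> d; B -> dJ; B -> g; J -> JBJ; J -> d; P -> Sd; P -> g.

S -> B | d | PB; B -> g | dJ; J -> d | JBJ; P -> g | Sd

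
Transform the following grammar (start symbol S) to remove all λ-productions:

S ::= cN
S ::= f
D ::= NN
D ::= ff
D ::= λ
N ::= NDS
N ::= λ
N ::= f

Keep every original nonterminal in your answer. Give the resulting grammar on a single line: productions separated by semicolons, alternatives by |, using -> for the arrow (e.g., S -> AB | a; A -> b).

Nullable set: {D, N}.
S -> cN: N nullable, giving c | cN.
Drop D -> λ.
D -> NN: N, N nullable, giving N | NN.
Drop N -> λ.
N -> NDS: N, D nullable, giving DS | NDS | NS | S.
Unchanged (no nullable symbols): S -> f; D -> ff; N -> f.

S -> c | f | cN; D -> N | NN | ff; N -> S | f | DS | NS | NDS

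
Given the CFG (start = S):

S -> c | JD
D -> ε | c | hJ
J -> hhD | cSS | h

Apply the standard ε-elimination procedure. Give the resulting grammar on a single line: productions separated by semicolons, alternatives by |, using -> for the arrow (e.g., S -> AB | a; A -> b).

S -> J | c | JD; D -> c | hJ; J -> h | hh | cSS | hhD

Nullable set: {D}.
S -> JD: D nullable, giving J | JD.
Drop D -> ε.
J -> hhD: D nullable, giving hh | hhD.
Unchanged (no nullable symbols): S -> c; D -> c; D -> hJ; J -> cSS; J -> h.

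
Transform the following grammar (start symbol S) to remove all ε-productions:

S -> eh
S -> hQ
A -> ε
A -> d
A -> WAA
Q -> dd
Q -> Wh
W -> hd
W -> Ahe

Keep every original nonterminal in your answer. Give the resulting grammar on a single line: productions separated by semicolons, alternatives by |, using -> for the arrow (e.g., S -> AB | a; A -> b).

Nullable set: {A}.
Drop A -> ε.
A -> WAA: A, A nullable, giving W | WA | WAA.
W -> Ahe: A nullable, giving Ahe | he.
Unchanged (no nullable symbols): S -> eh; S -> hQ; A -> d; Q -> Wh; Q -> dd; W -> hd.

S -> eh | hQ; A -> W | d | WA | WAA; Q -> Wh | dd; W -> hd | he | Ahe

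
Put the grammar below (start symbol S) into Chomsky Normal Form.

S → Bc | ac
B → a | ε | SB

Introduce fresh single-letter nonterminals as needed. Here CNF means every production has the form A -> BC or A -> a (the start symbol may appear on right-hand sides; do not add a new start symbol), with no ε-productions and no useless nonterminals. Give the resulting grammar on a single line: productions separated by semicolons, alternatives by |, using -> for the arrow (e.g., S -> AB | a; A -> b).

S -> c | BA | CA; A -> c; B -> a | c | BA | CA | SB; C -> a

Nullable: {B}; after ε-elimination: S -> c | Bc | ac; B -> S | a | SB.
After unit-elimination: S -> c | Bc | ac; B -> a | c | Bc | SB | ac.
TERM: introduce C -> a, A -> c and substitute in every rule of length ≥2.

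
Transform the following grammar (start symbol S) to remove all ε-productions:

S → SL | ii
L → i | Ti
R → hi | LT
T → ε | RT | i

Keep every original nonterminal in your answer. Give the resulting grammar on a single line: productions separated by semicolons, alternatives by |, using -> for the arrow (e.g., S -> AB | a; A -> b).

S -> SL | ii; L -> i | Ti; R -> L | LT | hi; T -> R | i | RT

Nullable set: {T}.
L -> Ti: T nullable, giving Ti | i.
R -> LT: T nullable, giving L | LT.
Drop T -> ε.
T -> RT: T nullable, giving R | RT.
Unchanged (no nullable symbols): S -> SL; S -> ii; L -> i; R -> hi; T -> i.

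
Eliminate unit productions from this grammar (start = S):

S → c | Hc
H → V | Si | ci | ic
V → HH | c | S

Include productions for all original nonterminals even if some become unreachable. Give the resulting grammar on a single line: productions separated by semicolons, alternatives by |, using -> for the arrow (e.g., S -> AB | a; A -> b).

S -> c | Hc; H -> c | HH | Hc | Si | ci | ic; V -> c | HH | Hc

Unit productions: H->V, V->S.
Unit pairs (A ⇒* B via units): (H,S), (H,V), (V,S).
S: inherits non-unit rules of {S} → Hc | c.
H: inherits non-unit rules of {H, S, V} → HH | Hc | Si | c | ci | ic.
V: inherits non-unit rules of {S, V} → HH | Hc | c.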